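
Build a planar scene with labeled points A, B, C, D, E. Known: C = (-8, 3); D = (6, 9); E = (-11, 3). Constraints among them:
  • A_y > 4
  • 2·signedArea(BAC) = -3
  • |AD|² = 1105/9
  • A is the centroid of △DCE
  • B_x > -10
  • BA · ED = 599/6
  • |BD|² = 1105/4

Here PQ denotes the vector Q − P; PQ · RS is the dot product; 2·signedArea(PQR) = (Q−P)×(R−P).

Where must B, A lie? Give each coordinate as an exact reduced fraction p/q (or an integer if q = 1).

A = (-13/3, 5)
B = (-19/2, 3)

1. A_x = -13/3  [A is the centroid of △DCE]
2. A_y = 5  [A is the centroid of △DCE]
   → A = (-13/3, 5)
3. B_x = -19/2  [BA · ED = 599/6 ∩ 2·signedArea(BAC) = -3]
4. B_y = 3  [BA · ED = 599/6 ∩ 2·signedArea(BAC) = -3]
   → B = (-19/2, 3)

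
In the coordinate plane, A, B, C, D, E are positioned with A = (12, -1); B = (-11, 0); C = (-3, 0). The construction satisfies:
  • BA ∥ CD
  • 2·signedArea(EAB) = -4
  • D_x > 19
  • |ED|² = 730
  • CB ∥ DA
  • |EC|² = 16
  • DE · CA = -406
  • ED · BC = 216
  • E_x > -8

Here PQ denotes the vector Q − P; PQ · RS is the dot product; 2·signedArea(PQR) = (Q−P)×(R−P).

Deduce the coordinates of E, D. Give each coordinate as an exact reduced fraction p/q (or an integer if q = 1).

1. D_x = 20  [CB ∥ DA ∩ BA ∥ CD]
2. D_y = -1  [CB ∥ DA ∩ BA ∥ CD]
   → D = (20, -1)
3. E_x = -7  [ED · BC = 216 ∩ DE · CA = -406]
4. E_y = 0  [ED · BC = 216 ∩ DE · CA = -406]
   → E = (-7, 0)

D = (20, -1)
E = (-7, 0)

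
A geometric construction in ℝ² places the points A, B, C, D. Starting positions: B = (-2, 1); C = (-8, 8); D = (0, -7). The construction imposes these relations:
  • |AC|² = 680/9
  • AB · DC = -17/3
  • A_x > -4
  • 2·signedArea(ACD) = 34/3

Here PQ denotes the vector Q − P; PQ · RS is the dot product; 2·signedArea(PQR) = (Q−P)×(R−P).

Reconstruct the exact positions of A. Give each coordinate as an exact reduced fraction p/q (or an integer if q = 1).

A = (-10/3, 2/3)

1. A_x = -10/3  [AB · DC = -17/3 ∩ 2·signedArea(ACD) = 34/3]
2. A_y = 2/3  [AB · DC = -17/3 ∩ 2·signedArea(ACD) = 34/3]
   → A = (-10/3, 2/3)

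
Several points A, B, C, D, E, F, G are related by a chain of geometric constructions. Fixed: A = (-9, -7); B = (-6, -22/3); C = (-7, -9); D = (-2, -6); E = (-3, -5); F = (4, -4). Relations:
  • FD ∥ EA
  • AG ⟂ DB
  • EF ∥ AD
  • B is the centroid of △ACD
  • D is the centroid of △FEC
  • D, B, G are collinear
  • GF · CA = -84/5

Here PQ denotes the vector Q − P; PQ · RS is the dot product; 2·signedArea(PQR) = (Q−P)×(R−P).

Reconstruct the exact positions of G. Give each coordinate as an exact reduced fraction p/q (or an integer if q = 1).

G = (-43/5, -41/5)

1. G_x = -43/5  [D, B, G are collinear ∩ AG ⟂ DB]
2. G_y = -41/5  [D, B, G are collinear ∩ AG ⟂ DB]
   → G = (-43/5, -41/5)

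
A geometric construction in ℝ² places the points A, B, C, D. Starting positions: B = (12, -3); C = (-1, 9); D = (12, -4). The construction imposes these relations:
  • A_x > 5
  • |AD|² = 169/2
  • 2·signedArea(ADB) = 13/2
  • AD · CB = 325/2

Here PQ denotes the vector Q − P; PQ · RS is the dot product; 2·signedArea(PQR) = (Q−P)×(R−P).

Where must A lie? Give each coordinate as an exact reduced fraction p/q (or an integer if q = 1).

1. A_x = 11/2  [2·signedArea(ADB) = 13/2 ∩ AD · CB = 325/2]
2. A_y = 5/2  [2·signedArea(ADB) = 13/2 ∩ AD · CB = 325/2]
   → A = (11/2, 5/2)

A = (11/2, 5/2)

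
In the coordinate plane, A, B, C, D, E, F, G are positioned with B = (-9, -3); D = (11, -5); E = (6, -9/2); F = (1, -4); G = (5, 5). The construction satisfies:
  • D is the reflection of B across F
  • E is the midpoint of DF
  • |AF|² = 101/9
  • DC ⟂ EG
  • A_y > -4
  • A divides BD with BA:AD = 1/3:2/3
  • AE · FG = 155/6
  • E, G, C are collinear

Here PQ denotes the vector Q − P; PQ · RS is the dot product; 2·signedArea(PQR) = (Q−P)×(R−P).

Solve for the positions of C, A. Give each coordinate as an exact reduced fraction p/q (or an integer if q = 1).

1. C_x = 2229/365  [E, G, C are collinear ∩ DC ⟂ EG]
2. C_y = -2013/365  [E, G, C are collinear ∩ DC ⟂ EG]
   → C = (2229/365, -2013/365)
3. A_x = -7/3  [A divides BD with BA:AD = 1/3:2/3]
4. A_y = -11/3  [A divides BD with BA:AD = 1/3:2/3]
   → A = (-7/3, -11/3)

A = (-7/3, -11/3)
C = (2229/365, -2013/365)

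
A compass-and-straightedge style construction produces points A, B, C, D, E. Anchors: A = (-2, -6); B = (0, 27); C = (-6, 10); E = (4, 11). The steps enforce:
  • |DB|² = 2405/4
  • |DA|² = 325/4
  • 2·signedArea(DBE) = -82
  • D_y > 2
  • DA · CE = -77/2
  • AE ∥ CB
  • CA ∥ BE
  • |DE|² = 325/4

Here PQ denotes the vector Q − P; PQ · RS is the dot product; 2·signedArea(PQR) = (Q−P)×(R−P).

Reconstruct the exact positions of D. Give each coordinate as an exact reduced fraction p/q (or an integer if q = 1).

D = (1, 5/2)

1. D_x = 1  [DA · CE = -77/2 ∩ 2·signedArea(DBE) = -82]
2. D_y = 5/2  [DA · CE = -77/2 ∩ 2·signedArea(DBE) = -82]
   → D = (1, 5/2)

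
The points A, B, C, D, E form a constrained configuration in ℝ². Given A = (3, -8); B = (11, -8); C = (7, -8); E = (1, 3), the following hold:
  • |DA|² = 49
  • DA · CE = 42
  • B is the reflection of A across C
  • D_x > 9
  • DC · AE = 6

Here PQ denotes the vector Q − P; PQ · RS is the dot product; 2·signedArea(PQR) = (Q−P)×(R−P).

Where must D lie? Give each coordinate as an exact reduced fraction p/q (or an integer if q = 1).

1. D_x = 10  [DC · AE = 6 ∩ DA · CE = 42]
2. D_y = -8  [DC · AE = 6 ∩ DA · CE = 42]
   → D = (10, -8)

D = (10, -8)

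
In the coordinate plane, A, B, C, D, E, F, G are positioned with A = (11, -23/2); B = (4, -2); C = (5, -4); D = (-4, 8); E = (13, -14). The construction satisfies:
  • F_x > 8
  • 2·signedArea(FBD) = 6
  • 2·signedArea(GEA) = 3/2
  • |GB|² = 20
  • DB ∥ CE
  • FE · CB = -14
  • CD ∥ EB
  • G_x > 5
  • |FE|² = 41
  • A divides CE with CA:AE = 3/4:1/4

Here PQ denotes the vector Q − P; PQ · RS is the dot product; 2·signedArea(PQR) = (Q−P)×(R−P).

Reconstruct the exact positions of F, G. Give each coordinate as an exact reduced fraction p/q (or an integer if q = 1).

1. F_x = 9  [2·signedArea(FBD) = 6 ∩ FE · CB = -14]
2. F_y = -9  [2·signedArea(FBD) = 6 ∩ FE · CB = -14]
   → F = (9, -9)
3. G_x = 6  [line -5/2·x + -2·y + 3 = 0 ∩ |GB|² = 20]
4. G_y = -6  [line -5/2·x + -2·y + 3 = 0 ∩ |GB|² = 20]
   → G = (6, -6)

F = (9, -9)
G = (6, -6)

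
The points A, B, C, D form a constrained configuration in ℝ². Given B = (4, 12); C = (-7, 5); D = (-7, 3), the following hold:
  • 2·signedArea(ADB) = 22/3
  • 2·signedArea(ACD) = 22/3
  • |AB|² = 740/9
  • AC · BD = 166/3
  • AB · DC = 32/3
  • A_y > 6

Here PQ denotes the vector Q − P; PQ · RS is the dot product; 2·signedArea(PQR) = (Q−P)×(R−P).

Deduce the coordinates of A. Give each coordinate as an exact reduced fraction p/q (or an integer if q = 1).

1. A_x = -10/3  [AB · DC = 32/3 ∩ 2·signedArea(ACD) = 22/3]
2. A_y = 20/3  [AB · DC = 32/3 ∩ 2·signedArea(ACD) = 22/3]
   → A = (-10/3, 20/3)

A = (-10/3, 20/3)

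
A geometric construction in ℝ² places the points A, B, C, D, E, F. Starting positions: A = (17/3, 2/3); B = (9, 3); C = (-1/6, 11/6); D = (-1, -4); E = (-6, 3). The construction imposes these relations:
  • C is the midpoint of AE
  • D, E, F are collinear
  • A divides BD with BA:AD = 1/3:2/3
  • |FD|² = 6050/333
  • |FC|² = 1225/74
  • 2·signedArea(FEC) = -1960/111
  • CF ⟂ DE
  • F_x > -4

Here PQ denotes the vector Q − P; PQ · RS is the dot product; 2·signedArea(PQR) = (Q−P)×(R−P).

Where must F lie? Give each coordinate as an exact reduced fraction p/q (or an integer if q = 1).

1. F_x = -386/111  [D, E, F are collinear ∩ CF ⟂ DE]
2. F_y = -59/111  [D, E, F are collinear ∩ CF ⟂ DE]
   → F = (-386/111, -59/111)

F = (-386/111, -59/111)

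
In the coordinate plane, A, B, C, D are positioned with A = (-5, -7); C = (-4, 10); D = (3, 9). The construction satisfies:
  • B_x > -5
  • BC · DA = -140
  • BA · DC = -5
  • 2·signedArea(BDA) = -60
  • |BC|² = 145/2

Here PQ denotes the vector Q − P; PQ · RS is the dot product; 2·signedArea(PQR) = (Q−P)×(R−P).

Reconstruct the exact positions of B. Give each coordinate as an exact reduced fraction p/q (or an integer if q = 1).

B = (-9/2, 3/2)

1. B_x = -9/2  [BA · DC = -5 ∩ BC · DA = -140]
2. B_y = 3/2  [BA · DC = -5 ∩ BC · DA = -140]
   → B = (-9/2, 3/2)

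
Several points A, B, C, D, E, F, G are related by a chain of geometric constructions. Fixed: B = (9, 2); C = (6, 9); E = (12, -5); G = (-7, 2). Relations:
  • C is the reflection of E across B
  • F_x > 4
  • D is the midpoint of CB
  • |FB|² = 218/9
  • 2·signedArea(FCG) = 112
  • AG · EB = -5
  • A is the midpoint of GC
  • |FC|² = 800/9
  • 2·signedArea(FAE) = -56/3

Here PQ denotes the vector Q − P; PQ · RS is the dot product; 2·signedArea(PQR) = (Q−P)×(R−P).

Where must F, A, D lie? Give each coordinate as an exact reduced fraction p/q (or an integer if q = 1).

1. A_x = -1/2  [A is the midpoint of GC]
2. A_y = 11/2  [A is the midpoint of GC]
   → A = (-1/2, 11/2)
3. D_x = 15/2  [D is the midpoint of CB]
4. D_y = 11/2  [D is the midpoint of CB]
   → D = (15/2, 11/2)
5. F_x = 14/3  [2·signedArea(FAE) = -56/3 ∩ 2·signedArea(FCG) = 112]
6. F_y = -1/3  [2·signedArea(FAE) = -56/3 ∩ 2·signedArea(FCG) = 112]
   → F = (14/3, -1/3)

A = (-1/2, 11/2)
D = (15/2, 11/2)
F = (14/3, -1/3)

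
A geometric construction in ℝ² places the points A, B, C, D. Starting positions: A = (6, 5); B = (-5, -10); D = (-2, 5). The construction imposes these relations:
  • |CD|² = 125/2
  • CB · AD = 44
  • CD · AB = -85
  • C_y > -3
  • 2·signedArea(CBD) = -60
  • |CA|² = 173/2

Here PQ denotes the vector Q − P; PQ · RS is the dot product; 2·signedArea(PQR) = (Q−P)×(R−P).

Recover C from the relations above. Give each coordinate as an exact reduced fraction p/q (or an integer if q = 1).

C = (1/2, -5/2)

1. C_x = 1/2  [CD · AB = -85 ∩ CB · AD = 44]
2. C_y = -5/2  [CD · AB = -85 ∩ CB · AD = 44]
   → C = (1/2, -5/2)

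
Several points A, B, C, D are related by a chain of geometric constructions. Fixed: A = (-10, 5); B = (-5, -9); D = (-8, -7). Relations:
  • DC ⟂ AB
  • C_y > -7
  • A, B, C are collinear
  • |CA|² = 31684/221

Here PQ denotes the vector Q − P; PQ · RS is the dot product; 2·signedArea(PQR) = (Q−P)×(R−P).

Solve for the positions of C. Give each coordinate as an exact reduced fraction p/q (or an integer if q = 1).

1. C_x = -1320/221  [A, B, C are collinear ∩ DC ⟂ AB]
2. C_y = -1387/221  [A, B, C are collinear ∩ DC ⟂ AB]
   → C = (-1320/221, -1387/221)

C = (-1320/221, -1387/221)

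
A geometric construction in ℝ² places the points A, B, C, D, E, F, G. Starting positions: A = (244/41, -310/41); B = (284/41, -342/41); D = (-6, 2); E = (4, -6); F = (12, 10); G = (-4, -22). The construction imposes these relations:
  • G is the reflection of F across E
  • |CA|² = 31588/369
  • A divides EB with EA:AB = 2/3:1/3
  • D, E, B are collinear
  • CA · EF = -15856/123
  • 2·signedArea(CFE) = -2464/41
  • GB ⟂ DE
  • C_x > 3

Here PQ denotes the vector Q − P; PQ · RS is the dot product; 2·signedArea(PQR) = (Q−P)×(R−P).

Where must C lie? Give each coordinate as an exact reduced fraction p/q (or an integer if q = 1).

1. C_x = 490/123  [2·signedArea(CFE) = -2464/41 ∩ CA · EF = -15856/123]
2. C_y = 182/123  [2·signedArea(CFE) = -2464/41 ∩ CA · EF = -15856/123]
   → C = (490/123, 182/123)

C = (490/123, 182/123)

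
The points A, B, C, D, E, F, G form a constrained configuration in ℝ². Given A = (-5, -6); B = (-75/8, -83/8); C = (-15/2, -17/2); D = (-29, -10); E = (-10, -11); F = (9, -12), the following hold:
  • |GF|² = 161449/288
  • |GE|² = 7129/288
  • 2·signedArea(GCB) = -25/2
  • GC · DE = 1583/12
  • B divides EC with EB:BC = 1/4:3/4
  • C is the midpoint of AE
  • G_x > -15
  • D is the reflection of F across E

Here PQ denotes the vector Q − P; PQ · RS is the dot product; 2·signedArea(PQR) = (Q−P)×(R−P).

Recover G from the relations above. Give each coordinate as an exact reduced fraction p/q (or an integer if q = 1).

G = (-347/24, -211/24)

1. G_x = -347/24  [GC · DE = 1583/12 ∩ 2·signedArea(GCB) = -25/2]
2. G_y = -211/24  [GC · DE = 1583/12 ∩ 2·signedArea(GCB) = -25/2]
   → G = (-347/24, -211/24)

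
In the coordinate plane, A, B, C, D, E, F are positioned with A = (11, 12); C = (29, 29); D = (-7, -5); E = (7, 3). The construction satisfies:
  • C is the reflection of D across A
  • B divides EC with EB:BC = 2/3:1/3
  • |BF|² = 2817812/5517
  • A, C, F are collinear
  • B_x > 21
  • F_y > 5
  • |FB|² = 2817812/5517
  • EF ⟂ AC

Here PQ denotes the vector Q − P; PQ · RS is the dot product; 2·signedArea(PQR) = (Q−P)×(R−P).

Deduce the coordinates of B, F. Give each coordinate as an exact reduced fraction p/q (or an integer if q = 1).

B = (65/3, 61/3)
F = (2693/613, 3531/613)

1. B_x = 65/3  [B divides EC with EB:BC = 2/3:1/3]
2. B_y = 61/3  [B divides EC with EB:BC = 2/3:1/3]
   → B = (65/3, 61/3)
3. F_x = 2693/613  [A, C, F are collinear ∩ EF ⟂ AC]
4. F_y = 3531/613  [A, C, F are collinear ∩ EF ⟂ AC]
   → F = (2693/613, 3531/613)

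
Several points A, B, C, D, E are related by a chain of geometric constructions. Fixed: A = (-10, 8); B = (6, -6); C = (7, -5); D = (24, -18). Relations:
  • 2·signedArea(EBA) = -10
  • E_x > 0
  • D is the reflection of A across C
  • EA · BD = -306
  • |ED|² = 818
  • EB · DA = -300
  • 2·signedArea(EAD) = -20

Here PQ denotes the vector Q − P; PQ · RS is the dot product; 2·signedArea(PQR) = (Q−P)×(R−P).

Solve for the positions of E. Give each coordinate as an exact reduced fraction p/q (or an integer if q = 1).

1. E_x = 1  [EB · DA = -300 ∩ 2·signedArea(EBA) = -10]
2. E_y = -1  [EB · DA = -300 ∩ 2·signedArea(EBA) = -10]
   → E = (1, -1)

E = (1, -1)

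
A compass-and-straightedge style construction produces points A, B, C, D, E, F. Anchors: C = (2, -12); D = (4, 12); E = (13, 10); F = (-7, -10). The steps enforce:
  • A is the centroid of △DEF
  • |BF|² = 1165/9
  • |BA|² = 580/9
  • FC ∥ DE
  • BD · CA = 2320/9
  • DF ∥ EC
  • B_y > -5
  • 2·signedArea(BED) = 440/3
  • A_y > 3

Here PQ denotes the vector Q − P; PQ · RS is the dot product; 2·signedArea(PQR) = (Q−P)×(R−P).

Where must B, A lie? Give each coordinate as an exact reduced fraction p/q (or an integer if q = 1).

A = (10/3, 4)
B = (8/3, -4)

1. A_x = 10/3  [A is the centroid of △DEF]
2. A_y = 4  [A is the centroid of △DEF]
   → A = (10/3, 4)
3. B_x = 8/3  [2·signedArea(BED) = 440/3 ∩ BD · CA = 2320/9]
4. B_y = -4  [2·signedArea(BED) = 440/3 ∩ BD · CA = 2320/9]
   → B = (8/3, -4)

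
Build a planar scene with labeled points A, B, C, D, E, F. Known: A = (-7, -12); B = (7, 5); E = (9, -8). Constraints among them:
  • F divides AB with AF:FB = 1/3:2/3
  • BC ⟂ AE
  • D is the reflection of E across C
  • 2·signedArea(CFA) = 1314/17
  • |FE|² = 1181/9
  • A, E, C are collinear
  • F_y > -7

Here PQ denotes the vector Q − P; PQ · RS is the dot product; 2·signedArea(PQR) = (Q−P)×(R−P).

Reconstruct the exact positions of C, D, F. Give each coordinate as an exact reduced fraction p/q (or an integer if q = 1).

C = (173/17, -131/17)
D = (193/17, -126/17)
F = (-7/3, -19/3)

1. C_x = 173/17  [A, E, C are collinear ∩ BC ⟂ AE]
2. C_y = -131/17  [A, E, C are collinear ∩ BC ⟂ AE]
   → C = (173/17, -131/17)
3. D_x = 193/17  [D is the reflection of E across C]
4. D_y = -126/17  [D is the reflection of E across C]
   → D = (193/17, -126/17)
5. F_x = -7/3  [F divides AB with AF:FB = 1/3:2/3]
6. F_y = -19/3  [F divides AB with AF:FB = 1/3:2/3]
   → F = (-7/3, -19/3)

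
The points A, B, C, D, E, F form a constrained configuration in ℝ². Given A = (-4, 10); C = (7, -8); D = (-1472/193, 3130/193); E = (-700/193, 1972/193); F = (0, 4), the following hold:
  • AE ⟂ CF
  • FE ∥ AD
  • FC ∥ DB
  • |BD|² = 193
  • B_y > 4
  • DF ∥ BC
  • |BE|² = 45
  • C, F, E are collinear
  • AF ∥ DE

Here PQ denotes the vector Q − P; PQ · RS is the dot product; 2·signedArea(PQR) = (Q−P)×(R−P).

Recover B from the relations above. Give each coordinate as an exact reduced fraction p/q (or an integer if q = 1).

1. B_x = -121/193  [DF ∥ BC ∩ FC ∥ DB]
2. B_y = 814/193  [DF ∥ BC ∩ FC ∥ DB]
   → B = (-121/193, 814/193)

B = (-121/193, 814/193)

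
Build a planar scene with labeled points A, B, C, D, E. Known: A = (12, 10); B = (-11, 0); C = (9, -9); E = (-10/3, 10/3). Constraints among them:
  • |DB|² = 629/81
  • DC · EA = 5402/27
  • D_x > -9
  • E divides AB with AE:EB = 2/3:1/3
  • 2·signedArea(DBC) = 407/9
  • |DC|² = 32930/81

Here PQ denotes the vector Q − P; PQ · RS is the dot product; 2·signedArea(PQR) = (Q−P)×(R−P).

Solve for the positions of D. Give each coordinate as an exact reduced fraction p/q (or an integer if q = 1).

1. D_x = -76/9  [2·signedArea(DBC) = 407/9 ∩ DC · EA = 5402/27]
2. D_y = 10/9  [2·signedArea(DBC) = 407/9 ∩ DC · EA = 5402/27]
   → D = (-76/9, 10/9)

D = (-76/9, 10/9)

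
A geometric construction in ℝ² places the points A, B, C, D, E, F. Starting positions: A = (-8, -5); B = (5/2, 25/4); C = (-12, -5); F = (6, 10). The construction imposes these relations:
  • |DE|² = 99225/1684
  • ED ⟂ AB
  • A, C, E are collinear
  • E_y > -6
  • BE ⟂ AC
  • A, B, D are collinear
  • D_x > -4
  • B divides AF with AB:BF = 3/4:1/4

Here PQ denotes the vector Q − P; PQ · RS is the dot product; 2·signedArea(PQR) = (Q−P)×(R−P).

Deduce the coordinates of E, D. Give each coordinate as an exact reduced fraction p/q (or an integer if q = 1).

D = (-1310/421, 100/421)
E = (5/2, -5)

1. E_x = 5/2  [A, C, E are collinear ∩ BE ⟂ AC]
2. E_y = -5  [A, C, E are collinear ∩ BE ⟂ AC]
   → E = (5/2, -5)
3. D_x = -1310/421  [A, B, D are collinear ∩ ED ⟂ AB]
4. D_y = 100/421  [A, B, D are collinear ∩ ED ⟂ AB]
   → D = (-1310/421, 100/421)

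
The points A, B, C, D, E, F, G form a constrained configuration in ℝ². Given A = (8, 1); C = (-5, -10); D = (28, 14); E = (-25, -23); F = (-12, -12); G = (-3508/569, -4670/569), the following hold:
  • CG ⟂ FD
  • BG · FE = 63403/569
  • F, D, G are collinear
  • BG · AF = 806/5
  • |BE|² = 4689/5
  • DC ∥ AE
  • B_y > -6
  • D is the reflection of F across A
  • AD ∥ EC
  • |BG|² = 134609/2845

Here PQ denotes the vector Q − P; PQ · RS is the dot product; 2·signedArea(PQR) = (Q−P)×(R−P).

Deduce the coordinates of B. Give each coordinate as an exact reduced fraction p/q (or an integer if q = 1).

B = (1/5, -28/5)

1. B_x = 1/5  [BG · FE = 63403/569 ∩ BG · AF = 806/5]
2. B_y = -28/5  [BG · FE = 63403/569 ∩ BG · AF = 806/5]
   → B = (1/5, -28/5)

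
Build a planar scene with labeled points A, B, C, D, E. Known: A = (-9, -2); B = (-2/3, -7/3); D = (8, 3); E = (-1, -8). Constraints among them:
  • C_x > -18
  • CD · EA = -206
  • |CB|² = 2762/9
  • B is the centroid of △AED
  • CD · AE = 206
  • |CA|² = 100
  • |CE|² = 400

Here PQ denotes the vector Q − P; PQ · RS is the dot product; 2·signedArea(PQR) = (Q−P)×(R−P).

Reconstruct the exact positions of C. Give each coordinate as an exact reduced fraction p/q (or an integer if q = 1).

1. C_x = -17  [line -8·x + 6·y + -160 = 0 ∩ |CE|² = 400]
2. C_y = 4  [line -8·x + 6·y + -160 = 0 ∩ |CE|² = 400]
   → C = (-17, 4)

C = (-17, 4)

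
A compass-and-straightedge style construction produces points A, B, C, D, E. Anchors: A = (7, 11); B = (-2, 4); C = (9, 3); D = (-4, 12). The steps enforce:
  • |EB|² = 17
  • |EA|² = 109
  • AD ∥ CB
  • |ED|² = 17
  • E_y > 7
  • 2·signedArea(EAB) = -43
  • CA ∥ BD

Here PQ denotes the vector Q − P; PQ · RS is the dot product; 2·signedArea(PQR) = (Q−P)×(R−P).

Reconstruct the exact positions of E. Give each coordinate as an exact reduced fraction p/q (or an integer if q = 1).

1. E_x = -3  [line 7·x + -9·y + 93 = 0 ∩ |EB|² = 17]
2. E_y = 8  [line 7·x + -9·y + 93 = 0 ∩ |EB|² = 17]
   → E = (-3, 8)

E = (-3, 8)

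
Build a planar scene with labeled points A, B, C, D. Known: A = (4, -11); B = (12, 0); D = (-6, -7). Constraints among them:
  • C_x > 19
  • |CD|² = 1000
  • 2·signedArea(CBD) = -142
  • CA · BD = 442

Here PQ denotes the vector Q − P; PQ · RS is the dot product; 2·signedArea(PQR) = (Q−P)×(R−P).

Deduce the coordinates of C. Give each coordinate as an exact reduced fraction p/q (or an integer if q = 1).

C = (20, 11)

1. C_x = 20  [CA · BD = 442 ∩ 2·signedArea(CBD) = -142]
2. C_y = 11  [CA · BD = 442 ∩ 2·signedArea(CBD) = -142]
   → C = (20, 11)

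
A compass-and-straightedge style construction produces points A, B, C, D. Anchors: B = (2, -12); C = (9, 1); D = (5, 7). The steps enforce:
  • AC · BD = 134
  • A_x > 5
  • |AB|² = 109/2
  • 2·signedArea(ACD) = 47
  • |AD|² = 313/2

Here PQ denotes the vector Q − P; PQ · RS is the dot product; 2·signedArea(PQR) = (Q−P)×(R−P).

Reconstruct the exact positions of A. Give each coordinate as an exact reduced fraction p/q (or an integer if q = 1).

A = (11/2, -11/2)

1. A_x = 11/2  [AC · BD = 134 ∩ 2·signedArea(ACD) = 47]
2. A_y = -11/2  [AC · BD = 134 ∩ 2·signedArea(ACD) = 47]
   → A = (11/2, -11/2)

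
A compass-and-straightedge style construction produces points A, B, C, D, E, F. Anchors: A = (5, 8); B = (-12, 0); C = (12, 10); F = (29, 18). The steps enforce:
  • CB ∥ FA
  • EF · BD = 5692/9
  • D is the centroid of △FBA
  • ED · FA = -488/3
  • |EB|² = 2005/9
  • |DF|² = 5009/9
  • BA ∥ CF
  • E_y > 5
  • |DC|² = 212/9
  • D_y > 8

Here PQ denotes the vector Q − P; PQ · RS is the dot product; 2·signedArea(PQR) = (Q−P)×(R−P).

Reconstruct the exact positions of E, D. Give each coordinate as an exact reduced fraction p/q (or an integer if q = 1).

D = (22/3, 26/3)
E = (5/3, 6)

1. D_x = 22/3  [D is the centroid of △FBA]
2. D_y = 26/3  [D is the centroid of △FBA]
   → D = (22/3, 26/3)
3. E_x = 5/3  [EF · BD = 5692/9 ∩ ED · FA = -488/3]
4. E_y = 6  [EF · BD = 5692/9 ∩ ED · FA = -488/3]
   → E = (5/3, 6)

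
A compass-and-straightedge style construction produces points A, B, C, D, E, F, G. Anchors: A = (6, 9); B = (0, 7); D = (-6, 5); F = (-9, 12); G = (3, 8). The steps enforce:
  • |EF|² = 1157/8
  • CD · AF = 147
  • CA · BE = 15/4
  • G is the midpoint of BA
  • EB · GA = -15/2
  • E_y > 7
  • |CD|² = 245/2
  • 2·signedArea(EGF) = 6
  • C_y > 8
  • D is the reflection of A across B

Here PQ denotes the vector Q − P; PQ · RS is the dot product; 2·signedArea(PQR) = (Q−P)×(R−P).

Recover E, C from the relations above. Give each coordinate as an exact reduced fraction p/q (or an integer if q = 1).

1. E_x = 9/4  [2·signedArea(EGF) = 6 ∩ EB · GA = -15/2]
2. E_y = 31/4  [2·signedArea(EGF) = 6 ∩ EB · GA = -15/2]
   → E = (9/4, 31/4)
3. C_x = 9/2  [CD · AF = 147 ∩ CA · BE = 15/4]
4. C_y = 17/2  [CD · AF = 147 ∩ CA · BE = 15/4]
   → C = (9/2, 17/2)

C = (9/2, 17/2)
E = (9/4, 31/4)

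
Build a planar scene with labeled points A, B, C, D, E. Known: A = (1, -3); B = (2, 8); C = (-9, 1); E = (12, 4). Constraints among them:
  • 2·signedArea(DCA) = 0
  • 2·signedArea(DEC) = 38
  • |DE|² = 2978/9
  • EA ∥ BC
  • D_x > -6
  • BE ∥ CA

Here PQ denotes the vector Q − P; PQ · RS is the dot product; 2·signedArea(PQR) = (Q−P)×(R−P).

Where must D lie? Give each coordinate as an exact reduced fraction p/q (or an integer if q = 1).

D = (-17/3, -1/3)

1. D_x = -17/3  [2·signedArea(DCA) = 0 ∩ 2·signedArea(DEC) = 38]
2. D_y = -1/3  [2·signedArea(DCA) = 0 ∩ 2·signedArea(DEC) = 38]
   → D = (-17/3, -1/3)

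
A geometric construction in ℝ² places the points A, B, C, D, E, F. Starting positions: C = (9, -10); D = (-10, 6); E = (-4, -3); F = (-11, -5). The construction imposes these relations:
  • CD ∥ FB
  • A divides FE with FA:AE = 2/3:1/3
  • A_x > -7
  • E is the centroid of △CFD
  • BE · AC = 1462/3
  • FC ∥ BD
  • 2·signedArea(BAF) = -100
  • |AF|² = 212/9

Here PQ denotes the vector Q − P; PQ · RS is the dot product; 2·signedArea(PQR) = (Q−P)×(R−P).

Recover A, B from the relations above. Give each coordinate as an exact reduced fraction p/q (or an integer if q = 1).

A = (-19/3, -11/3)
B = (-30, 11)

1. A_x = -19/3  [A divides FE with FA:AE = 2/3:1/3]
2. A_y = -11/3  [A divides FE with FA:AE = 2/3:1/3]
   → A = (-19/3, -11/3)
3. B_x = -30  [FC ∥ BD ∩ CD ∥ FB]
4. B_y = 11  [FC ∥ BD ∩ CD ∥ FB]
   → B = (-30, 11)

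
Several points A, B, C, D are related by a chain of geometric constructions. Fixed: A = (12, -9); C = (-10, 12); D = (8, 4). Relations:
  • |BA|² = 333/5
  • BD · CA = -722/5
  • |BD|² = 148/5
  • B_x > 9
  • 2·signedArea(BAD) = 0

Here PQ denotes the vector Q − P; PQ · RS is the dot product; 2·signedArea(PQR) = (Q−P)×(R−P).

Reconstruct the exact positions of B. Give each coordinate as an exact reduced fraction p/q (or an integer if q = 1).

B = (48/5, -6/5)

1. B_x = 48/5  [2·signedArea(BAD) = 0 ∩ BD · CA = -722/5]
2. B_y = -6/5  [2·signedArea(BAD) = 0 ∩ BD · CA = -722/5]
   → B = (48/5, -6/5)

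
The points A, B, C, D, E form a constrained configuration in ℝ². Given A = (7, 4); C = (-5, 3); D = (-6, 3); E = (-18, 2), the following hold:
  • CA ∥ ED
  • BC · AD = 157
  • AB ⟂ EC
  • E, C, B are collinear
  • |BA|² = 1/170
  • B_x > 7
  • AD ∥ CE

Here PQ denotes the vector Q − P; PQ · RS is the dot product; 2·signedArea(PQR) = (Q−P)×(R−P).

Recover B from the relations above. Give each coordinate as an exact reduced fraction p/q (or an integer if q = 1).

B = (1191/170, 667/170)

1. B_x = 1191/170  [E, C, B are collinear ∩ AB ⟂ EC]
2. B_y = 667/170  [E, C, B are collinear ∩ AB ⟂ EC]
   → B = (1191/170, 667/170)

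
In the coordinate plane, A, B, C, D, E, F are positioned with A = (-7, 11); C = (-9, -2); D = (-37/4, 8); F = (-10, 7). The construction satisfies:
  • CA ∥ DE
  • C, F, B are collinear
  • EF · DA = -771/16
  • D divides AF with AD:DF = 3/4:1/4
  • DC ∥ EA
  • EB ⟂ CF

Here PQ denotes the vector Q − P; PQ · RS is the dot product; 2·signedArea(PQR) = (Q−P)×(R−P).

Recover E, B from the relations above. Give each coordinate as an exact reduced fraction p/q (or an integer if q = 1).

B = (-3773/328, 6733/328)
E = (-29/4, 21)

1. E_x = -29/4  [DC ∥ EA ∩ CA ∥ DE]
2. E_y = 21  [DC ∥ EA ∩ CA ∥ DE]
   → E = (-29/4, 21)
3. B_x = -3773/328  [C, F, B are collinear ∩ EB ⟂ CF]
4. B_y = 6733/328  [C, F, B are collinear ∩ EB ⟂ CF]
   → B = (-3773/328, 6733/328)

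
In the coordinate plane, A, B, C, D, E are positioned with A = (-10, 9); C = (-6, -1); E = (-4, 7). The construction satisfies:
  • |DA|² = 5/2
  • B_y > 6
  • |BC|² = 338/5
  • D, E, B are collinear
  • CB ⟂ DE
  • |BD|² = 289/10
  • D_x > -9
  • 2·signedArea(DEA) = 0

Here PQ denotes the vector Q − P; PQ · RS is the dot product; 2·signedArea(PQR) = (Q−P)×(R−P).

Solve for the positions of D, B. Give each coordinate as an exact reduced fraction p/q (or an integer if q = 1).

B = (-17/5, 34/5)
D = (-17/2, 17/2)

1. D_x = -17/2  [line -2·x + -6·y + 34 = 0 ∩ |DA|² = 5/2]
2. D_y = 17/2  [line -2·x + -6·y + 34 = 0 ∩ |DA|² = 5/2]
   → D = (-17/2, 17/2)
3. B_x = -17/5  [D, E, B are collinear ∩ CB ⟂ DE]
4. B_y = 34/5  [D, E, B are collinear ∩ CB ⟂ DE]
   → B = (-17/5, 34/5)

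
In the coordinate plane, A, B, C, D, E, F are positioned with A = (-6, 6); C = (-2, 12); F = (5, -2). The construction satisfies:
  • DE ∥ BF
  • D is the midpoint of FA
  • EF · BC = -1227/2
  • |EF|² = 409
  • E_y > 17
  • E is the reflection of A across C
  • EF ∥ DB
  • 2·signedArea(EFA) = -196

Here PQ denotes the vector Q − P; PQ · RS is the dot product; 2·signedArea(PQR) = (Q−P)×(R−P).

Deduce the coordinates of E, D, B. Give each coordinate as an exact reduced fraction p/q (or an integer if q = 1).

1. E_x = 2  [E is the reflection of A across C]
2. E_y = 18  [E is the reflection of A across C]
   → E = (2, 18)
3. D_x = -1/2  [D is the midpoint of FA]
4. D_y = 2  [D is the midpoint of FA]
   → D = (-1/2, 2)
5. B_x = 5/2  [DE ∥ BF ∩ EF ∥ DB]
6. B_y = -18  [DE ∥ BF ∩ EF ∥ DB]
   → B = (5/2, -18)

B = (5/2, -18)
D = (-1/2, 2)
E = (2, 18)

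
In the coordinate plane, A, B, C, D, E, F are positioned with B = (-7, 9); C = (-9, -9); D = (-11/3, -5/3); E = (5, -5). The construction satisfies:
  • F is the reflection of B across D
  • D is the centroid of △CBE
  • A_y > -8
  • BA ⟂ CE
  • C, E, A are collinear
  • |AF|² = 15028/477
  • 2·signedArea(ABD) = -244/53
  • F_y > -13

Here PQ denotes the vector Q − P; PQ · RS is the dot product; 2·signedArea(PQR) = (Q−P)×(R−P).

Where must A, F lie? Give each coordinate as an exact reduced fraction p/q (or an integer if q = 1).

1. A_x = -127/53  [C, E, A are collinear ∩ BA ⟂ CE]
2. A_y = -377/53  [C, E, A are collinear ∩ BA ⟂ CE]
   → A = (-127/53, -377/53)
3. F_x = -1/3  [F is the reflection of B across D]
4. F_y = -37/3  [F is the reflection of B across D]
   → F = (-1/3, -37/3)

A = (-127/53, -377/53)
F = (-1/3, -37/3)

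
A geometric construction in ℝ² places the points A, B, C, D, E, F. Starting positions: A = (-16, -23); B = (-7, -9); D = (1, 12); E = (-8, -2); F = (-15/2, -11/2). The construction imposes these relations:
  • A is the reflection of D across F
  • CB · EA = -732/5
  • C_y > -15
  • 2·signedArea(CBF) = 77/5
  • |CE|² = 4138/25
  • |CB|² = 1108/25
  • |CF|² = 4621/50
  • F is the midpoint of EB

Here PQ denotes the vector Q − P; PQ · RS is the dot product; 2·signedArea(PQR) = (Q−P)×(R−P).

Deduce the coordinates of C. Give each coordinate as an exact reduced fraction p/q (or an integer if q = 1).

C = (-53/5, -73/5)

1. C_x = -53/5  [2·signedArea(CBF) = 77/5 ∩ CB · EA = -732/5]
2. C_y = -73/5  [2·signedArea(CBF) = 77/5 ∩ CB · EA = -732/5]
   → C = (-53/5, -73/5)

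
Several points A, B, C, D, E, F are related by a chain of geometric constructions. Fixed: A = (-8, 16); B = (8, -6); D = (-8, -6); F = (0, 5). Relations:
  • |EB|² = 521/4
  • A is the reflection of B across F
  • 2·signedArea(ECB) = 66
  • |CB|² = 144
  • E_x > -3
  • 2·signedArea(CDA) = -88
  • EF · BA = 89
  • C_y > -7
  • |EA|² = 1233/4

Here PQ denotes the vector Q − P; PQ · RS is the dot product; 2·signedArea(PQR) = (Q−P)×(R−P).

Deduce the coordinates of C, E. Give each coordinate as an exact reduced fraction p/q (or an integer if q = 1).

C = (-4, -6)
E = (-2, -1/2)

1. C_x = -4  [2·signedArea(CDA) = -88]
2. C_y = -6  [|CB|² = 144]
   → C = (-4, -6)
3. E_x = -2  [EF · BA = 89 ∩ 2·signedArea(ECB) = 66]
4. E_y = -1/2  [EF · BA = 89 ∩ 2·signedArea(ECB) = 66]
   → E = (-2, -1/2)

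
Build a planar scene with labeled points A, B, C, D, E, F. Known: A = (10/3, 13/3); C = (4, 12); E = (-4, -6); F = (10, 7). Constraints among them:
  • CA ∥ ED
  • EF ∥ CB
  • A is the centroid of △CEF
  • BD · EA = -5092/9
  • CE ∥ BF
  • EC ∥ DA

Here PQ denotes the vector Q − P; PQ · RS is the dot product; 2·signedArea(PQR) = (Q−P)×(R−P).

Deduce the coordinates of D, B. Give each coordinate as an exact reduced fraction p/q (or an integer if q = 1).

B = (18, 25)
D = (-14/3, -41/3)

1. D_x = -14/3  [EC ∥ DA ∩ CA ∥ ED]
2. D_y = -41/3  [EC ∥ DA ∩ CA ∥ ED]
   → D = (-14/3, -41/3)
3. B_x = 18  [CE ∥ BF ∩ EF ∥ CB]
4. B_y = 25  [CE ∥ BF ∩ EF ∥ CB]
   → B = (18, 25)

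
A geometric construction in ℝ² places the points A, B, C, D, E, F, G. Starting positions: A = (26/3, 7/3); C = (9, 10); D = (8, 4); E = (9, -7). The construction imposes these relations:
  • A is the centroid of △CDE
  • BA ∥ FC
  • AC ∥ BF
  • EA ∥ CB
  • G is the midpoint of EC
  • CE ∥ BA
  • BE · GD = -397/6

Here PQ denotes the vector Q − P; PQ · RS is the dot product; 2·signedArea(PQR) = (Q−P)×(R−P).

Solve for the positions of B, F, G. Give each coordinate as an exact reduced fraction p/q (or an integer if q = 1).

B = (26/3, 58/3)
F = (9, 27)
G = (9, 3/2)

1. B_x = 26/3  [CE ∥ BA ∩ EA ∥ CB]
2. B_y = 58/3  [CE ∥ BA ∩ EA ∥ CB]
   → B = (26/3, 58/3)
3. F_x = 9  [BA ∥ FC ∩ AC ∥ BF]
4. F_y = 27  [BA ∥ FC ∩ AC ∥ BF]
   → F = (9, 27)
5. G_x = 9  [G is the midpoint of EC]
6. G_y = 3/2  [G is the midpoint of EC]
   → G = (9, 3/2)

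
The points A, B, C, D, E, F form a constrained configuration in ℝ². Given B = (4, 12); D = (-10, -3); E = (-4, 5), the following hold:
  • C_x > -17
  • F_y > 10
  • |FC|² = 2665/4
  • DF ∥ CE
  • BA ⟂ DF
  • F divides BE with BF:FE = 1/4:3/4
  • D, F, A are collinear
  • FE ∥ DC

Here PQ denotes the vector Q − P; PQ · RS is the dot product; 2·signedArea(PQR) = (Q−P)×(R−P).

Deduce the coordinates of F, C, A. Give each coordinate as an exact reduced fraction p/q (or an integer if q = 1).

A = (19286/5113, 62412/5113)
C = (-16, -33/4)
F = (2, 41/4)

1. F_x = 2  [F divides BE with BF:FE = 1/4:3/4]
2. F_y = 41/4  [F divides BE with BF:FE = 1/4:3/4]
   → F = (2, 41/4)
3. C_x = -16  [DF ∥ CE ∩ FE ∥ DC]
4. C_y = -33/4  [DF ∥ CE ∩ FE ∥ DC]
   → C = (-16, -33/4)
5. A_x = 19286/5113  [D, F, A are collinear ∩ BA ⟂ DF]
6. A_y = 62412/5113  [D, F, A are collinear ∩ BA ⟂ DF]
   → A = (19286/5113, 62412/5113)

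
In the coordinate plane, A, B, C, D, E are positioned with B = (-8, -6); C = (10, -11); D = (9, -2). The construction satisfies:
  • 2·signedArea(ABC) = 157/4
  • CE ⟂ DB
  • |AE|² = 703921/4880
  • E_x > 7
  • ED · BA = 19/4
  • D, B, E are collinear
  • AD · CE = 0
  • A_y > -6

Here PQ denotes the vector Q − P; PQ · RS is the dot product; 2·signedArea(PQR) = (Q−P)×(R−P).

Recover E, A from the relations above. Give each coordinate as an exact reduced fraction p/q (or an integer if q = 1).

1. E_x = 2422/305  [D, B, E are collinear ∩ CE ⟂ DB]
2. E_y = -686/305  [D, B, E are collinear ∩ CE ⟂ DB]
   → E = (2422/305, -686/305)
3. A_x = -15/4  [AD · CE = 0 ∩ ED · BA = 19/4]
4. A_y = -5  [AD · CE = 0 ∩ ED · BA = 19/4]
   → A = (-15/4, -5)

A = (-15/4, -5)
E = (2422/305, -686/305)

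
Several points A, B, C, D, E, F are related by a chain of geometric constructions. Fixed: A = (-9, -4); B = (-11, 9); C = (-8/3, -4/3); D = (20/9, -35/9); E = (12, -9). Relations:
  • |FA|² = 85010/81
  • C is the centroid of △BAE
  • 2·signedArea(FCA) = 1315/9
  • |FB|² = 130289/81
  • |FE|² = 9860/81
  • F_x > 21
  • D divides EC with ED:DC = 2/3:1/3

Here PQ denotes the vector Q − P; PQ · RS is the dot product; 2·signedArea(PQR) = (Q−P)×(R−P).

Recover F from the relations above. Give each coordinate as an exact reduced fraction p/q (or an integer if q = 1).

F = (196/9, -127/9)

1. F_x = 196/9  [line 8/3·x + -19/3·y + -1327/9 = 0 ∩ |FA|² = 85010/81]
2. F_y = -127/9  [line 8/3·x + -19/3·y + -1327/9 = 0 ∩ |FA|² = 85010/81]
   → F = (196/9, -127/9)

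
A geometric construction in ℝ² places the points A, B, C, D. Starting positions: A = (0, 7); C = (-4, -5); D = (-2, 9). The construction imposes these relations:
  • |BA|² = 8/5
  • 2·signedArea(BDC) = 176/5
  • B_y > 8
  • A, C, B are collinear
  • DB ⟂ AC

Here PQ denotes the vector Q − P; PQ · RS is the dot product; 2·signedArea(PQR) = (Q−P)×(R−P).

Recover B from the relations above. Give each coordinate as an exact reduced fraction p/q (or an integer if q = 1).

B = (2/5, 41/5)

1. B_x = 2/5  [A, C, B are collinear ∩ DB ⟂ AC]
2. B_y = 41/5  [A, C, B are collinear ∩ DB ⟂ AC]
   → B = (2/5, 41/5)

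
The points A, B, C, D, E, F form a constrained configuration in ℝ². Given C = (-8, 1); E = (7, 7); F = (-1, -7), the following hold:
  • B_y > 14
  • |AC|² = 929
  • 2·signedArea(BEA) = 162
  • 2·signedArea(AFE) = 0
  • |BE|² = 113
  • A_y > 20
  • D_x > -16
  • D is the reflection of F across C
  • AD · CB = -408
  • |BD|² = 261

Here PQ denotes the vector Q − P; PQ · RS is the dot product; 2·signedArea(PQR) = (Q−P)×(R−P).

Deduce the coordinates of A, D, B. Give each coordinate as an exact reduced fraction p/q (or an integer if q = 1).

1. A_x = 15  [line -14·x + 8·y + 42 = 0 ∩ |AC|² = 929]
2. A_y = 21  [line -14·x + 8·y + 42 = 0 ∩ |AC|² = 929]
   → A = (15, 21)
3. D_x = -15  [D is the reflection of F across C]
4. D_y = 9  [D is the reflection of F across C]
   → D = (-15, 9)
5. B_x = 0  [2·signedArea(BEA) = 162 ∩ AD · CB = -408]
6. B_y = 15  [2·signedArea(BEA) = 162 ∩ AD · CB = -408]
   → B = (0, 15)

A = (15, 21)
B = (0, 15)
D = (-15, 9)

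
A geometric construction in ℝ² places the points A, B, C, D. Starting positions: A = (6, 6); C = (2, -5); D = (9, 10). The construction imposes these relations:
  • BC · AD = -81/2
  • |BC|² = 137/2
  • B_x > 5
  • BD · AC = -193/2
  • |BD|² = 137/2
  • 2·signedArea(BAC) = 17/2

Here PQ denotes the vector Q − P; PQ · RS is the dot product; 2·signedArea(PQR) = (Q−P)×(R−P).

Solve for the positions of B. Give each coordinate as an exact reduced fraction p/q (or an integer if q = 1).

B = (11/2, 5/2)

1. B_x = 11/2  [BD · AC = -193/2 ∩ 2·signedArea(BAC) = 17/2]
2. B_y = 5/2  [BD · AC = -193/2 ∩ 2·signedArea(BAC) = 17/2]
   → B = (11/2, 5/2)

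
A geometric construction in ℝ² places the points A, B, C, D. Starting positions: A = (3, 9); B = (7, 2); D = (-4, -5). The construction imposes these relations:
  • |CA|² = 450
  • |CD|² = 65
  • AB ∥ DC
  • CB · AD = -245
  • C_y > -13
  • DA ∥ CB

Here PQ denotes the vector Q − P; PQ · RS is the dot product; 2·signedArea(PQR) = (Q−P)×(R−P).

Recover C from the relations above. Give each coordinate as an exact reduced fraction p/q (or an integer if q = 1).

1. C_x = 0  [DA ∥ CB ∩ AB ∥ DC]
2. C_y = -12  [DA ∥ CB ∩ AB ∥ DC]
   → C = (0, -12)

C = (0, -12)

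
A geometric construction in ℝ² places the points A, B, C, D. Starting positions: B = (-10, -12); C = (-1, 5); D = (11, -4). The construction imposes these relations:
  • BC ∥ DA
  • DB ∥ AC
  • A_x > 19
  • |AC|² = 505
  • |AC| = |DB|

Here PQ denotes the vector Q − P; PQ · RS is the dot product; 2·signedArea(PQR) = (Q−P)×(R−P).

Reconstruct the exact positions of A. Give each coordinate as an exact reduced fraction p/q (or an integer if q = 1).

1. A_x = 20  [DB ∥ AC ∩ BC ∥ DA]
2. A_y = 13  [DB ∥ AC ∩ BC ∥ DA]
   → A = (20, 13)

A = (20, 13)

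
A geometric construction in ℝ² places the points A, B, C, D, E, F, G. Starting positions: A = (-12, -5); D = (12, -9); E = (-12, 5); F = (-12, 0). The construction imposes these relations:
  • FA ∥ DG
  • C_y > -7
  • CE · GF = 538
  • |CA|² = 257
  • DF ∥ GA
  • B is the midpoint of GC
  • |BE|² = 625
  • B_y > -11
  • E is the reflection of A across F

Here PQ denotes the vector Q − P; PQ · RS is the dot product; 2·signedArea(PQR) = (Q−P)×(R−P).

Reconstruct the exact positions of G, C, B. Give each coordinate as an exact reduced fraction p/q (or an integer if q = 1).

1. G_x = 12  [DF ∥ GA ∩ FA ∥ DG]
2. G_y = -14  [DF ∥ GA ∩ FA ∥ DG]
   → G = (12, -14)
3. C_x = 4  [line 24·x + -14·y + -180 = 0 ∩ |CA|² = 257]
4. C_y = -6  [line 24·x + -14·y + -180 = 0 ∩ |CA|² = 257]
   → C = (4, -6)
5. B_x = 8  [B is the midpoint of GC]
6. B_y = -10  [B is the midpoint of GC]
   → B = (8, -10)

B = (8, -10)
C = (4, -6)
G = (12, -14)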